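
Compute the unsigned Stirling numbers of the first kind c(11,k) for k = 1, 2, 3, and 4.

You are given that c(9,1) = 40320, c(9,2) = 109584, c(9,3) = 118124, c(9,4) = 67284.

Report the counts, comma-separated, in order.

r10: T_10,1=9×40320+0=362880; T_10,2=9×109584+40320=1026576; T_10,3=9×118124+109584=1172700; T_10,4=9×67284+118124=723680
r11: T_11,1=10×362880+0=3628800; T_11,2=10×1026576+362880=10628640; T_11,3=10×1172700+1026576=12753576; T_11,4=10×723680+1172700=8409500
Read c(11,1) = 3628800, c(11,2) = 10628640, c(11,3) = 12753576, c(11,4) = 8409500.

3628800, 10628640, 12753576, 8409500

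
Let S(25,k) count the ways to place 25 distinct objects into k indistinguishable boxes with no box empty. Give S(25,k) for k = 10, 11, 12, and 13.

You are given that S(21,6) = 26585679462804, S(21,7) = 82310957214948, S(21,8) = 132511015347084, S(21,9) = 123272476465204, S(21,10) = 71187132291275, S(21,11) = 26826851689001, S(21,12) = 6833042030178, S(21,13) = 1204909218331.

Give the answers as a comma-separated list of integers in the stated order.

1203163392175387500, 802355904438462660, 362262620784874680, 114485073343744260

[22] T[22,7]:7*82310957214948+26585679462804=602762379967440 · T[22,8]:8*132511015347084+82310957214948=1142399079991620 · T[22,9]:9*123272476465204+132511015347084=1241963303533920 · T[22,10]:10*71187132291275+123272476465204=835143799377954 · T[22,11]:11*26826851689001+71187132291275=366282500870286 · T[22,12]:12*6833042030178+26826851689001=108823356051137 · T[22,13]:13*1204909218331+6833042030178=22496861868481
[23] T[23,8]:8*1142399079991620+602762379967440=9741955019900400 · T[23,9]:9*1241963303533920+1142399079991620=12320068811796900 · T[23,10]:10*835143799377954+1241963303533920=9593401297313460 · T[23,11]:11*366282500870286+835143799377954=4864251308951100 · T[23,12]:12*108823356051137+366282500870286=1672162773483930 · T[23,13]:13*22496861868481+108823356051137=401282560341390
[24] T[24,9]:9*12320068811796900+9741955019900400=120622574326072500 · T[24,10]:10*9593401297313460+12320068811796900=108254081784931500 · T[24,11]:11*4864251308951100+9593401297313460=63100165695775560 · T[24,12]:12*1672162773483930+4864251308951100=24930204590758260 · T[24,13]:13*401282560341390+1672162773483930=6888836057922000
[25] T[25,10]:10*108254081784931500+120622574326072500=1203163392175387500 · T[25,11]:11*63100165695775560+108254081784931500=802355904438462660 · T[25,12]:12*24930204590758260+63100165695775560=362262620784874680 · T[25,13]:13*6888836057922000+24930204590758260=114485073343744260
Read S(25,10) = 1203163392175387500, S(25,11) = 802355904438462660, S(25,12) = 362262620784874680, S(25,13) = 114485073343744260.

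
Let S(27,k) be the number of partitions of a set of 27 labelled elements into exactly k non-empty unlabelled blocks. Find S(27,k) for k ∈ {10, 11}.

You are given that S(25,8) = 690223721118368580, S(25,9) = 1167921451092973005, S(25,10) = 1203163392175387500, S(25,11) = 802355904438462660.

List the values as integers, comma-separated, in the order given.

143197070509423605675, 123519417123830092365

i=26: T(26,9)=690223721118368580+9·1167921451092973005=11201516780955125625 | T(26,10)=1167921451092973005+10·1203163392175387500=13199555372846848005 | T(26,11)=1203163392175387500+11·802355904438462660=10029078340998476760
i=27: T(27,10)=11201516780955125625+10·13199555372846848005=143197070509423605675 | T(27,11)=13199555372846848005+11·10029078340998476760=123519417123830092365
Read S(27,10) = 143197070509423605675, S(27,11) = 123519417123830092365.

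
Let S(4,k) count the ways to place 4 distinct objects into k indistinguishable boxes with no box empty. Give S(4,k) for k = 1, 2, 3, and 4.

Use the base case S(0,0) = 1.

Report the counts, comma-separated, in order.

@1  (1,1):0·1+1→1
@2  (2,1):1·1+0→1, (2,2):0·2+1→1
@3  (3,1):1·1+0→1, (3,2):1·2+1→3, (3,3):0·3+1→1
@4  (4,1):1·1+0→1, (4,2):3·2+1→7, (4,3):1·3+3→6, (4,4):0·4+1→1
Read S(4,1) = 1, S(4,2) = 7, S(4,3) = 6, S(4,4) = 1.

1, 7, 6, 1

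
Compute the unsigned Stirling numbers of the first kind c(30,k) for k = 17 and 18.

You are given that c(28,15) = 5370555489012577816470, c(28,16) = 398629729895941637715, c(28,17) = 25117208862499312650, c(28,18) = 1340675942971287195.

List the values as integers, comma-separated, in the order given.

48487623689430693038025, 2918939500751087661105

@29  (29,16):398629729895941637715·28+5370555489012577816470→16532187926098943672490, (29,17):25117208862499312650·28+398629729895941637715→1101911578045922391915, (29,18):1340675942971287195·28+25117208862499312650→62656135265695354110
@30  (30,17):1101911578045922391915·29+16532187926098943672490→48487623689430693038025, (30,18):62656135265695354110·29+1101911578045922391915→2918939500751087661105
Read c(30,17) = 48487623689430693038025, c(30,18) = 2918939500751087661105.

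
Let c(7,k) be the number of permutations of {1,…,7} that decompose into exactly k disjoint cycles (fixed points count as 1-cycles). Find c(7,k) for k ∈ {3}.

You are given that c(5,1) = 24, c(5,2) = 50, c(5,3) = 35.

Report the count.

i=6: T(6,2)=24+5·50=274 | T(6,3)=50+5·35=225
i=7: T(7,3)=274+6·225=1624
Read c(7,3) = 1624.

1624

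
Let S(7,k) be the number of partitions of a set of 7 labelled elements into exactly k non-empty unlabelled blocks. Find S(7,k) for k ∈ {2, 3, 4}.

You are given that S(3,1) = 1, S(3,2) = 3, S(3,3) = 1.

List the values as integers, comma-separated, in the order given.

63, 301, 350

@4  (4,1):1·1+0→1, (4,2):3·2+1→7, (4,3):1·3+3→6, (4,4):0·4+1→1
@5  (5,1):1·1+0→1, (5,2):7·2+1→15, (5,3):6·3+7→25, (5,4):1·4+6→10
@6  (6,1):1·1+0→1, (6,2):15·2+1→31, (6,3):25·3+15→90, (6,4):10·4+25→65
@7  (7,2):31·2+1→63, (7,3):90·3+31→301, (7,4):65·4+90→350
Read S(7,2) = 63, S(7,3) = 301, S(7,4) = 350.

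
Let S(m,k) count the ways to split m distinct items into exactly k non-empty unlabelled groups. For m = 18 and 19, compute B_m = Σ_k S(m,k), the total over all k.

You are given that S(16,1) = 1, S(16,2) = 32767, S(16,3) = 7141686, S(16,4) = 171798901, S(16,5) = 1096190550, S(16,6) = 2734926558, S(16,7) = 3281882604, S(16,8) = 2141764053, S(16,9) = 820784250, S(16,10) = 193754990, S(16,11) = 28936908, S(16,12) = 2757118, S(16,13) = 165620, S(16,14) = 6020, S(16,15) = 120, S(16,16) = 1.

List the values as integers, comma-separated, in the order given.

r17: T_17,1=1×1+0=1; T_17,2=2×32767+1=65535; T_17,3=3×7141686+32767=21457825; T_17,4=4×171798901+7141686=694337290; T_17,5=5×1096190550+171798901=5652751651; T_17,6=6×2734926558+1096190550=17505749898; T_17,7=7×3281882604+2734926558=25708104786; T_17,8=8×2141764053+3281882604=20415995028; T_17,9=9×820784250+2141764053=9528822303; T_17,10=10×193754990+820784250=2758334150; T_17,11=11×28936908+193754990=512060978; T_17,12=12×2757118+28936908=62022324; T_17,13=13×165620+2757118=4910178; T_17,14=14×6020+165620=249900; T_17,15=15×120+6020=7820; T_17,16=16×1+120=136; T_17,17=17×0+1=1
r18: T_18,1=1×1+0=1; T_18,2=2×65535+1=131071; T_18,3=3×21457825+65535=64439010; T_18,4=4×694337290+21457825=2798806985; T_18,5=5×5652751651+694337290=28958095545; T_18,6=6×17505749898+5652751651=110687251039; T_18,7=7×25708104786+17505749898=197462483400; T_18,8=8×20415995028+25708104786=189036065010; T_18,9=9×9528822303+20415995028=106175395755; T_18,10=10×2758334150+9528822303=37112163803; T_18,11=11×512060978+2758334150=8391004908; T_18,12=12×62022324+512060978=1256328866; T_18,13=13×4910178+62022324=125854638; T_18,14=14×249900+4910178=8408778; T_18,15=15×7820+249900=367200; T_18,16=16×136+7820=9996; T_18,17=17×1+136=153; T_18,18=18×0+1=1
r19: T_19,1=1×1+0=1; T_19,2=2×131071+1=262143; T_19,3=3×64439010+131071=193448101; T_19,4=4×2798806985+64439010=11259666950; T_19,5=5×28958095545+2798806985=147589284710; T_19,6=6×110687251039+28958095545=693081601779; T_19,7=7×197462483400+110687251039=1492924634839; T_19,8=8×189036065010+197462483400=1709751003480; T_19,9=9×106175395755+189036065010=1144614626805; T_19,10=10×37112163803+106175395755=477297033785; T_19,11=11×8391004908+37112163803=129413217791; T_19,12=12×1256328866+8391004908=23466951300; T_19,13=13×125854638+1256328866=2892439160; T_19,14=14×8408778+125854638=243577530; T_19,15=15×367200+8408778=13916778; T_19,16=16×9996+367200=527136; T_19,17=17×153+9996=12597; T_19,18=18×1+153=171; T_19,19=19×0+1=1
B_18 = ΣS(18,k) = 1+131071+64439010+2798806985+28958095545+110687251039+197462483400+189036065010+106175395755+37112163803+8391004908+1256328866+125854638+8408778+367200+9996+153+1 = 682076806159
B_19 = ΣS(19,k) = 1+262143+193448101+11259666950+147589284710+693081601779+1492924634839+1709751003480+1144614626805+477297033785+129413217791+23466951300+2892439160+243577530+13916778+527136+12597+171+1 = 5832742205057

682076806159, 5832742205057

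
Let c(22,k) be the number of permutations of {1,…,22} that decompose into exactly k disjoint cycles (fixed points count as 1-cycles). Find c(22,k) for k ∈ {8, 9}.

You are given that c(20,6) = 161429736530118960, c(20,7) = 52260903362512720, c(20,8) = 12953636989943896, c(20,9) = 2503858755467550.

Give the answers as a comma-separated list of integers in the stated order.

7744654310169576800, 1634980697246583456

[21] T[21,7]:20*52260903362512720+161429736530118960=1206647803780373360 · T[21,8]:20*12953636989943896+52260903362512720=311333643161390640 · T[21,9]:20*2503858755467550+12953636989943896=63030812099294896
[22] T[22,8]:21*311333643161390640+1206647803780373360=7744654310169576800 · T[22,9]:21*63030812099294896+311333643161390640=1634980697246583456
Read c(22,8) = 7744654310169576800, c(22,9) = 1634980697246583456.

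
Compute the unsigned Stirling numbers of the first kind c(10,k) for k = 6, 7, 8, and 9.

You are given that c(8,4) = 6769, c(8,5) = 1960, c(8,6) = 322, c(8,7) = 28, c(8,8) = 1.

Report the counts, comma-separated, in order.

row 9: T[9][5]=8·1960+6769=22449  T[9][6]=8·322+1960=4536  T[9][7]=8·28+322=546  T[9][8]=8·1+28=36  T[9][9]=8·0+1=1
row 10: T[10][6]=9·4536+22449=63273  T[10][7]=9·546+4536=9450  T[10][8]=9·36+546=870  T[10][9]=9·1+36=45
Read c(10,6) = 63273, c(10,7) = 9450, c(10,8) = 870, c(10,9) = 45.

63273, 9450, 870, 45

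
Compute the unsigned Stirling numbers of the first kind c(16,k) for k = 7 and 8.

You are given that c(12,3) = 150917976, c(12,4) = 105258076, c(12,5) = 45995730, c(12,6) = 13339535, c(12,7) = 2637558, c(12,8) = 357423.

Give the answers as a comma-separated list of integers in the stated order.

@13  (13,4):105258076·12+150917976→1414014888, (13,5):45995730·12+105258076→657206836, (13,6):13339535·12+45995730→206070150, (13,7):2637558·12+13339535→44990231, (13,8):357423·12+2637558→6926634
@14  (14,5):657206836·13+1414014888→9957703756, (14,6):206070150·13+657206836→3336118786, (14,7):44990231·13+206070150→790943153, (14,8):6926634·13+44990231→135036473
@15  (15,6):3336118786·14+9957703756→56663366760, (15,7):790943153·14+3336118786→14409322928, (15,8):135036473·14+790943153→2681453775
@16  (16,7):14409322928·15+56663366760→272803210680, (16,8):2681453775·15+14409322928→54631129553
Read c(16,7) = 272803210680, c(16,8) = 54631129553.

272803210680, 54631129553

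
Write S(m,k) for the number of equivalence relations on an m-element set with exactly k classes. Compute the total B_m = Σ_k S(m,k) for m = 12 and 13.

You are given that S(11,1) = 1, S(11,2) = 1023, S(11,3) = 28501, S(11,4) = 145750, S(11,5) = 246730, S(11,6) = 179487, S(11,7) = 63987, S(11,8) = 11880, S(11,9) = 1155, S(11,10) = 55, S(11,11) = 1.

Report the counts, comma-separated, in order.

row 12: T[12][1]=1·1+0=1  T[12][2]=2·1023+1=2047  T[12][3]=3·28501+1023=86526  T[12][4]=4·145750+28501=611501  T[12][5]=5·246730+145750=1379400  T[12][6]=6·179487+246730=1323652  T[12][7]=7·63987+179487=627396  T[12][8]=8·11880+63987=159027  T[12][9]=9·1155+11880=22275  T[12][10]=10·55+1155=1705  T[12][11]=11·1+55=66  T[12][12]=12·0+1=1
row 13: T[13][1]=1·1+0=1  T[13][2]=2·2047+1=4095  T[13][3]=3·86526+2047=261625  T[13][4]=4·611501+86526=2532530  T[13][5]=5·1379400+611501=7508501  T[13][6]=6·1323652+1379400=9321312  T[13][7]=7·627396+1323652=5715424  T[13][8]=8·159027+627396=1899612  T[13][9]=9·22275+159027=359502  T[13][10]=10·1705+22275=39325  T[13][11]=11·66+1705=2431  T[13][12]=12·1+66=78  T[13][13]=13·0+1=1
B_12 = ΣS(12,k) = 1+2047+86526+611501+1379400+1323652+627396+159027+22275+1705+66+1 = 4213597
B_13 = ΣS(13,k) = 1+4095+261625+2532530+7508501+9321312+5715424+1899612+359502+39325+2431+78+1 = 27644437

4213597, 27644437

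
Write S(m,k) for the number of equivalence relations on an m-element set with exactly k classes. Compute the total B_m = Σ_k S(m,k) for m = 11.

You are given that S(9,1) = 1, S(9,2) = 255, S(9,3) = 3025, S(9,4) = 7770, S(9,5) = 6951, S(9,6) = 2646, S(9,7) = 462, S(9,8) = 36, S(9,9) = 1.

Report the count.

[10] T[10,1]:1*1+0=1 · T[10,2]:2*255+1=511 · T[10,3]:3*3025+255=9330 · T[10,4]:4*7770+3025=34105 · T[10,5]:5*6951+7770=42525 · T[10,6]:6*2646+6951=22827 · T[10,7]:7*462+2646=5880 · T[10,8]:8*36+462=750 · T[10,9]:9*1+36=45 · T[10,10]:10*0+1=1
[11] T[11,1]:1*1+0=1 · T[11,2]:2*511+1=1023 · T[11,3]:3*9330+511=28501 · T[11,4]:4*34105+9330=145750 · T[11,5]:5*42525+34105=246730 · T[11,6]:6*22827+42525=179487 · T[11,7]:7*5880+22827=63987 · T[11,8]:8*750+5880=11880 · T[11,9]:9*45+750=1155 · T[11,10]:10*1+45=55 · T[11,11]:11*0+1=1
B_11 = ΣS(11,k) = 1+1023+28501+145750+246730+179487+63987+11880+1155+55+1 = 678570

678570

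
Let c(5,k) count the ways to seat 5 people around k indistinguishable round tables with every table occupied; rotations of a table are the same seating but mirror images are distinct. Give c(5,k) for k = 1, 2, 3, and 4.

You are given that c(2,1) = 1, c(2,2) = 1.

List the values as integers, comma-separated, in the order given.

24, 50, 35, 10

row 3: T[3][1]=2·1+0=2  T[3][2]=2·1+1=3  T[3][3]=2·0+1=1
row 4: T[4][1]=3·2+0=6  T[4][2]=3·3+2=11  T[4][3]=3·1+3=6  T[4][4]=3·0+1=1
row 5: T[5][1]=4·6+0=24  T[5][2]=4·11+6=50  T[5][3]=4·6+11=35  T[5][4]=4·1+6=10
Read c(5,1) = 24, c(5,2) = 50, c(5,3) = 35, c(5,4) = 10.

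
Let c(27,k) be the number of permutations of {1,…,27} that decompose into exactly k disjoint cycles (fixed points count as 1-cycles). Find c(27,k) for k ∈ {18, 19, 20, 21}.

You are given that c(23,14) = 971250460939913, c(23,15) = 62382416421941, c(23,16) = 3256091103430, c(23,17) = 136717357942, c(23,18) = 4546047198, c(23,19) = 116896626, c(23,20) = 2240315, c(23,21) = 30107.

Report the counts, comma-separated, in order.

28460103232088385, 1182329687817135, 40681506808800, 1145254303050

r24: T_24,15=23×62382416421941+971250460939913=2406046038644556; T_24,16=23×3256091103430+62382416421941=137272511800831; T_24,17=23×136717357942+3256091103430=6400590336096; T_24,18=23×4546047198+136717357942=241276443496; T_24,19=23×116896626+4546047198=7234669596; T_24,20=23×2240315+116896626=168423871; T_24,21=23×30107+2240315=2932776
r25: T_25,16=24×137272511800831+2406046038644556=5700586321864500; T_25,17=24×6400590336096+137272511800831=290886679867135; T_25,18=24×241276443496+6400590336096=12191224980000; T_25,19=24×7234669596+241276443496=414908513800; T_25,20=24×168423871+7234669596=11276842500; T_25,21=24×2932776+168423871=238810495
r26: T_26,17=25×290886679867135+5700586321864500=12972753318542875; T_26,18=25×12191224980000+290886679867135=595667304367135; T_26,19=25×414908513800+12191224980000=22563937825000; T_26,20=25×11276842500+414908513800=696829576300; T_26,21=25×238810495+11276842500=17247104875
r27: T_27,18=26×595667304367135+12972753318542875=28460103232088385; T_27,19=26×22563937825000+595667304367135=1182329687817135; T_27,20=26×696829576300+22563937825000=40681506808800; T_27,21=26×17247104875+696829576300=1145254303050
Read c(27,18) = 28460103232088385, c(27,19) = 1182329687817135, c(27,20) = 40681506808800, c(27,21) = 1145254303050.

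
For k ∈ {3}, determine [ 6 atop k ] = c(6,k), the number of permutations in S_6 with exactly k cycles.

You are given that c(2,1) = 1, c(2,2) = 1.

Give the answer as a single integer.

225

i=3: T(3,1)=0+2·1=2 | T(3,2)=1+2·1=3 | T(3,3)=1+2·0=1
i=4: T(4,1)=0+3·2=6 | T(4,2)=2+3·3=11 | T(4,3)=3+3·1=6
i=5: T(5,2)=6+4·11=50 | T(5,3)=11+4·6=35
i=6: T(6,3)=50+5·35=225
Read c(6,3) = 225.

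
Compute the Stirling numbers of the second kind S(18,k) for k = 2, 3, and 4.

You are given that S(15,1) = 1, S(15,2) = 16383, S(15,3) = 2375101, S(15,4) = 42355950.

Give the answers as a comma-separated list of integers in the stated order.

131071, 64439010, 2798806985

r16: T_16,1=1×1+0=1; T_16,2=2×16383+1=32767; T_16,3=3×2375101+16383=7141686; T_16,4=4×42355950+2375101=171798901
r17: T_17,1=1×1+0=1; T_17,2=2×32767+1=65535; T_17,3=3×7141686+32767=21457825; T_17,4=4×171798901+7141686=694337290
r18: T_18,2=2×65535+1=131071; T_18,3=3×21457825+65535=64439010; T_18,4=4×694337290+21457825=2798806985
Read S(18,2) = 131071, S(18,3) = 64439010, S(18,4) = 2798806985.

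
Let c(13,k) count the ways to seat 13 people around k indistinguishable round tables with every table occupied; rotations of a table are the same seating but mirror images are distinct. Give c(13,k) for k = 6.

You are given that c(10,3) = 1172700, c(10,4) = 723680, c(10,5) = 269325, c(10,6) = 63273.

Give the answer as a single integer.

@11  (11,4):723680·10+1172700→8409500, (11,5):269325·10+723680→3416930, (11,6):63273·10+269325→902055
@12  (12,5):3416930·11+8409500→45995730, (12,6):902055·11+3416930→13339535
@13  (13,6):13339535·12+45995730→206070150
Read c(13,6) = 206070150.

206070150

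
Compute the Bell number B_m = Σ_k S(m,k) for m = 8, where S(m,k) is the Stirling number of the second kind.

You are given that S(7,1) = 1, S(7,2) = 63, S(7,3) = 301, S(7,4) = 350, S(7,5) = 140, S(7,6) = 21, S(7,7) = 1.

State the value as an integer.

@8  (8,1):1·1+0→1, (8,2):63·2+1→127, (8,3):301·3+63→966, (8,4):350·4+301→1701, (8,5):140·5+350→1050, (8,6):21·6+140→266, (8,7):1·7+21→28, (8,8):0·8+1→1
B_8 = ΣS(8,k) = 1+127+966+1701+1050+266+28+1 = 4140

4140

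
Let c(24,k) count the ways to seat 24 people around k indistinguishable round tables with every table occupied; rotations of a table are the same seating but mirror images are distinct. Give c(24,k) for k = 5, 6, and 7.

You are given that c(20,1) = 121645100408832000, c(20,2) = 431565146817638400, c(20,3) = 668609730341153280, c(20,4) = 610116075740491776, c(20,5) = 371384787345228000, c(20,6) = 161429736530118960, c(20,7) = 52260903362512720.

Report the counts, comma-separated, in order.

105005310755917452984576, 50779532534302850198976, 18588776355051949776576

i=21: T(21,2)=121645100408832000+20·431565146817638400=8752948036761600000 | T(21,3)=431565146817638400+20·668609730341153280=13803759753640704000 | T(21,4)=668609730341153280+20·610116075740491776=12870931245150988800 | T(21,5)=610116075740491776+20·371384787345228000=8037811822645051776 | T(21,6)=371384787345228000+20·161429736530118960=3599979517947607200 | T(21,7)=161429736530118960+20·52260903362512720=1206647803780373360
i=22: T(22,3)=8752948036761600000+21·13803759753640704000=298631902863216384000 | T(22,4)=13803759753640704000+21·12870931245150988800=284093315901811468800 | T(22,5)=12870931245150988800+21·8037811822645051776=181664979520697076096 | T(22,6)=8037811822645051776+21·3599979517947607200=83637381699544802976 | T(22,7)=3599979517947607200+21·1206647803780373360=28939583397335447760
i=23: T(23,4)=298631902863216384000+22·284093315901811468800=6548684852703068697600 | T(23,5)=284093315901811468800+22·181664979520697076096=4280722865357147142912 | T(23,6)=181664979520697076096+22·83637381699544802976=2021687376910682741568 | T(23,7)=83637381699544802976+22·28939583397335447760=720308216440924653696
i=24: T(24,5)=6548684852703068697600+23·4280722865357147142912=105005310755917452984576 | T(24,6)=4280722865357147142912+23·2021687376910682741568=50779532534302850198976 | T(24,7)=2021687376910682741568+23·720308216440924653696=18588776355051949776576
Read c(24,5) = 105005310755917452984576, c(24,6) = 50779532534302850198976, c(24,7) = 18588776355051949776576.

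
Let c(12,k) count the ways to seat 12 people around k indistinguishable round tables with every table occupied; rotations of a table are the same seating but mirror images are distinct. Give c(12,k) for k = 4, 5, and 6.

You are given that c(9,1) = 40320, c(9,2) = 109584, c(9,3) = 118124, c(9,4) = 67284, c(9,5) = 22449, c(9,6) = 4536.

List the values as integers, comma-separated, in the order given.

@10  (10,2):109584·9+40320→1026576, (10,3):118124·9+109584→1172700, (10,4):67284·9+118124→723680, (10,5):22449·9+67284→269325, (10,6):4536·9+22449→63273
@11  (11,3):1172700·10+1026576→12753576, (11,4):723680·10+1172700→8409500, (11,5):269325·10+723680→3416930, (11,6):63273·10+269325→902055
@12  (12,4):8409500·11+12753576→105258076, (12,5):3416930·11+8409500→45995730, (12,6):902055·11+3416930→13339535
Read c(12,4) = 105258076, c(12,5) = 45995730, c(12,6) = 13339535.

105258076, 45995730, 13339535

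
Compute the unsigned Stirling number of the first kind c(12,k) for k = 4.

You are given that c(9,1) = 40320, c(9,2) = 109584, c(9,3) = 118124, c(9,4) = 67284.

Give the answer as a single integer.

row 10: T[10][2]=9·109584+40320=1026576  T[10][3]=9·118124+109584=1172700  T[10][4]=9·67284+118124=723680
row 11: T[11][3]=10·1172700+1026576=12753576  T[11][4]=10·723680+1172700=8409500
row 12: T[12][4]=11·8409500+12753576=105258076
Read c(12,4) = 105258076.

105258076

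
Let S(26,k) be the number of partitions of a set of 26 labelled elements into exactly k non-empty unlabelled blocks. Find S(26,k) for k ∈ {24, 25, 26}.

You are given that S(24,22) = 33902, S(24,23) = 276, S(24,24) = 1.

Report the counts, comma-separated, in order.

@25  (25,23):276·23+33902→40250, (25,24):1·24+276→300, (25,25):0·25+1→1
@26  (26,24):300·24+40250→47450, (26,25):1·25+300→325, (26,26):0·26+1→1
Read S(26,24) = 47450, S(26,25) = 325, S(26,26) = 1.

47450, 325, 1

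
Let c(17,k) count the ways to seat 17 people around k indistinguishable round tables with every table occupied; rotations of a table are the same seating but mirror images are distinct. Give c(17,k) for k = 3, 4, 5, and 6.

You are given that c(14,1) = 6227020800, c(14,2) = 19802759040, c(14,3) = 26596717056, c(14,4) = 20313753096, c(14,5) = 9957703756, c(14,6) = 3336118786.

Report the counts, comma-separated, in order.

@15  (15,1):6227020800·14+0→87178291200, (15,2):19802759040·14+6227020800→283465647360, (15,3):26596717056·14+19802759040→392156797824, (15,4):20313753096·14+26596717056→310989260400, (15,5):9957703756·14+20313753096→159721605680, (15,6):3336118786·14+9957703756→56663366760
@16  (16,2):283465647360·15+87178291200→4339163001600, (16,3):392156797824·15+283465647360→6165817614720, (16,4):310989260400·15+392156797824→5056995703824, (16,5):159721605680·15+310989260400→2706813345600, (16,6):56663366760·15+159721605680→1009672107080
@17  (17,3):6165817614720·16+4339163001600→102992244837120, (17,4):5056995703824·16+6165817614720→87077748875904, (17,5):2706813345600·16+5056995703824→48366009233424, (17,6):1009672107080·16+2706813345600→18861567058880
Read c(17,3) = 102992244837120, c(17,4) = 87077748875904, c(17,5) = 48366009233424, c(17,6) = 18861567058880.

102992244837120, 87077748875904, 48366009233424, 18861567058880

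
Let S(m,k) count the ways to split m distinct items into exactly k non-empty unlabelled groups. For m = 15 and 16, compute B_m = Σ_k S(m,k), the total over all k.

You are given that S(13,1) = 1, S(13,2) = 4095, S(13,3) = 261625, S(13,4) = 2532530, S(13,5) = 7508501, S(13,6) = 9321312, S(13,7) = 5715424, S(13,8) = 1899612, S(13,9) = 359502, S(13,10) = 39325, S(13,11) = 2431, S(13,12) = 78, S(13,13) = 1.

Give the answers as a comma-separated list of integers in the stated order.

1382958545, 10480142147

[14] T[14,1]:1*1+0=1 · T[14,2]:2*4095+1=8191 · T[14,3]:3*261625+4095=788970 · T[14,4]:4*2532530+261625=10391745 · T[14,5]:5*7508501+2532530=40075035 · T[14,6]:6*9321312+7508501=63436373 · T[14,7]:7*5715424+9321312=49329280 · T[14,8]:8*1899612+5715424=20912320 · T[14,9]:9*359502+1899612=5135130 · T[14,10]:10*39325+359502=752752 · T[14,11]:11*2431+39325=66066 · T[14,12]:12*78+2431=3367 · T[14,13]:13*1+78=91 · T[14,14]:14*0+1=1
[15] T[15,1]:1*1+0=1 · T[15,2]:2*8191+1=16383 · T[15,3]:3*788970+8191=2375101 · T[15,4]:4*10391745+788970=42355950 · T[15,5]:5*40075035+10391745=210766920 · T[15,6]:6*63436373+40075035=420693273 · T[15,7]:7*49329280+63436373=408741333 · T[15,8]:8*20912320+49329280=216627840 · T[15,9]:9*5135130+20912320=67128490 · T[15,10]:10*752752+5135130=12662650 · T[15,11]:11*66066+752752=1479478 · T[15,12]:12*3367+66066=106470 · T[15,13]:13*91+3367=4550 · T[15,14]:14*1+91=105 · T[15,15]:15*0+1=1
[16] T[16,1]:1*1+0=1 · T[16,2]:2*16383+1=32767 · T[16,3]:3*2375101+16383=7141686 · T[16,4]:4*42355950+2375101=171798901 · T[16,5]:5*210766920+42355950=1096190550 · T[16,6]:6*420693273+210766920=2734926558 · T[16,7]:7*408741333+420693273=3281882604 · T[16,8]:8*216627840+408741333=2141764053 · T[16,9]:9*67128490+216627840=820784250 · T[16,10]:10*12662650+67128490=193754990 · T[16,11]:11*1479478+12662650=28936908 · T[16,12]:12*106470+1479478=2757118 · T[16,13]:13*4550+106470=165620 · T[16,14]:14*105+4550=6020 · T[16,15]:15*1+105=120 · T[16,16]:16*0+1=1
B_15 = ΣS(15,k) = 1+16383+2375101+42355950+210766920+420693273+408741333+216627840+67128490+12662650+1479478+106470+4550+105+1 = 1382958545
B_16 = ΣS(16,k) = 1+32767+7141686+171798901+1096190550+2734926558+3281882604+2141764053+820784250+193754990+28936908+2757118+165620+6020+120+1 = 10480142147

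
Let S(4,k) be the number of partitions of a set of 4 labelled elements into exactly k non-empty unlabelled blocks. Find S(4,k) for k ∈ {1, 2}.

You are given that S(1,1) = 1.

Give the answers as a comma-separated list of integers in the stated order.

1, 7

row 2: T[2][1]=1·1+0=1  T[2][2]=2·0+1=1
row 3: T[3][1]=1·1+0=1  T[3][2]=2·1+1=3
row 4: T[4][1]=1·1+0=1  T[4][2]=2·3+1=7
Read S(4,1) = 1, S(4,2) = 7.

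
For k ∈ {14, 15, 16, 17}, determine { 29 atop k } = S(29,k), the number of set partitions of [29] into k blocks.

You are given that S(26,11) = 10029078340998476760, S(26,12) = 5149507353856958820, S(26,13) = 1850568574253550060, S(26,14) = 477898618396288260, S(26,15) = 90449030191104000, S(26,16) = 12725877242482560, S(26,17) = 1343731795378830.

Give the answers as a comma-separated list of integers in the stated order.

i=27: T(27,12)=10029078340998476760+12·5149507353856958820=71823166587281982600 | T(27,13)=5149507353856958820+13·1850568574253550060=29206898819153109600 | T(27,14)=1850568574253550060+14·477898618396288260=8541149231801585700 | T(27,15)=477898618396288260+15·90449030191104000=1834634071262848260 | T(27,16)=90449030191104000+16·12725877242482560=294063066070824960 | T(27,17)=12725877242482560+17·1343731795378830=35569317763922670
i=28: T(28,13)=71823166587281982600+13·29206898819153109600=451512851236272407400 | T(28,14)=29206898819153109600+14·8541149231801585700=148782988064375309400 | T(28,15)=8541149231801585700+15·1834634071262848260=36060660300744309600 | T(28,16)=1834634071262848260+16·294063066070824960=6539643128396047620 | T(28,17)=294063066070824960+17·35569317763922670=898741468057510350
i=29: T(29,14)=451512851236272407400+14·148782988064375309400=2534474684137526739000 | T(29,15)=148782988064375309400+15·36060660300744309600=689692892575539953400 | T(29,16)=36060660300744309600+16·6539643128396047620=140694950355081071520 | T(29,17)=6539643128396047620+17·898741468057510350=21818248085373723570
Read S(29,14) = 2534474684137526739000, S(29,15) = 689692892575539953400, S(29,16) = 140694950355081071520, S(29,17) = 21818248085373723570.

2534474684137526739000, 689692892575539953400, 140694950355081071520, 21818248085373723570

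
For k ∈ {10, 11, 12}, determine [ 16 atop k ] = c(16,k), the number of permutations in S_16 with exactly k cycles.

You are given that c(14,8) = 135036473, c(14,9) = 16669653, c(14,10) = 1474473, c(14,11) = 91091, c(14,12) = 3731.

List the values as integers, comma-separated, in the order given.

928095740, 78558480, 4899622

i=15: T(15,9)=135036473+14·16669653=368411615 | T(15,10)=16669653+14·1474473=37312275 | T(15,11)=1474473+14·91091=2749747 | T(15,12)=91091+14·3731=143325
i=16: T(16,10)=368411615+15·37312275=928095740 | T(16,11)=37312275+15·2749747=78558480 | T(16,12)=2749747+15·143325=4899622
Read c(16,10) = 928095740, c(16,11) = 78558480, c(16,12) = 4899622.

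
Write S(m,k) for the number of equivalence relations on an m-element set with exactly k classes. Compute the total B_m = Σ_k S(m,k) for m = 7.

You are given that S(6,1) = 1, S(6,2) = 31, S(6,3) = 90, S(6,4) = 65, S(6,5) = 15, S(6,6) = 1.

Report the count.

877

@7  (7,1):1·1+0→1, (7,2):31·2+1→63, (7,3):90·3+31→301, (7,4):65·4+90→350, (7,5):15·5+65→140, (7,6):1·6+15→21, (7,7):0·7+1→1
B_7 = ΣS(7,k) = 1+63+301+350+140+21+1 = 877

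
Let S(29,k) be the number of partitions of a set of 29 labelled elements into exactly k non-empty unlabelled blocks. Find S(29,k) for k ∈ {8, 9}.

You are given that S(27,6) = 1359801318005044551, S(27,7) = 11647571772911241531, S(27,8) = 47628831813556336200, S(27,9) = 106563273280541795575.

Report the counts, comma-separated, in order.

3224318613979279184316, 9452962848327254398506

r28: T_28,7=7×11647571772911241531+1359801318005044551=82892803728383735268; T_28,8=8×47628831813556336200+11647571772911241531=392678226281361931131; T_28,9=9×106563273280541795575+47628831813556336200=1006698291338432496375
r29: T_29,8=8×392678226281361931131+82892803728383735268=3224318613979279184316; T_29,9=9×1006698291338432496375+392678226281361931131=9452962848327254398506
Read S(29,8) = 3224318613979279184316, S(29,9) = 9452962848327254398506.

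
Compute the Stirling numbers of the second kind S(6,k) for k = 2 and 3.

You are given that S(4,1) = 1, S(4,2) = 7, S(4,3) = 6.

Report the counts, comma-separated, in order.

31, 90

r5: T_5,1=1×1+0=1; T_5,2=2×7+1=15; T_5,3=3×6+7=25
r6: T_6,2=2×15+1=31; T_6,3=3×25+15=90
Read S(6,2) = 31, S(6,3) = 90.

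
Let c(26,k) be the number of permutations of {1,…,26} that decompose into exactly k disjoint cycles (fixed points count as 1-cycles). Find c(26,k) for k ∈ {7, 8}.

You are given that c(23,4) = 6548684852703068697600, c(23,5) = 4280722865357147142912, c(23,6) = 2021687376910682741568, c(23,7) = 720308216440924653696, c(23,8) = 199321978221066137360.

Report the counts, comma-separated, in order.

r24: T_24,5=23×4280722865357147142912+6548684852703068697600=105005310755917452984576; T_24,6=23×2021687376910682741568+4280722865357147142912=50779532534302850198976; T_24,7=23×720308216440924653696+2021687376910682741568=18588776355051949776576; T_24,8=23×199321978221066137360+720308216440924653696=5304713715525445812976
r25: T_25,6=24×50779532534302850198976+105005310755917452984576=1323714091579185857760000; T_25,7=24×18588776355051949776576+50779532534302850198976=496910165055549644836800; T_25,8=24×5304713715525445812976+18588776355051949776576=145901905527662649288000
r26: T_26,7=25×496910165055549644836800+1323714091579185857760000=13746468217967926978680000; T_26,8=25×145901905527662649288000+496910165055549644836800=4144457803247115877036800
Read c(26,7) = 13746468217967926978680000, c(26,8) = 4144457803247115877036800.

13746468217967926978680000, 4144457803247115877036800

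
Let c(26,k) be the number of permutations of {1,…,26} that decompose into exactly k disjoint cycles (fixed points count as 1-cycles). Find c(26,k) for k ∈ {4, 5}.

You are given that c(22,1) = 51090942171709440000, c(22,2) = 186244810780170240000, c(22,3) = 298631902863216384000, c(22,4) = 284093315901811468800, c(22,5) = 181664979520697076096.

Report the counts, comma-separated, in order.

102339530601744675672576000, 70874145319837672677196800

row 23: T[23][1]=22·51090942171709440000+0=1124000727777607680000  T[23][2]=22·186244810780170240000+51090942171709440000=4148476779335454720000  T[23][3]=22·298631902863216384000+186244810780170240000=6756146673770930688000  T[23][4]=22·284093315901811468800+298631902863216384000=6548684852703068697600  T[23][5]=22·181664979520697076096+284093315901811468800=4280722865357147142912
row 24: T[24][2]=23·4148476779335454720000+1124000727777607680000=96538966652493066240000  T[24][3]=23·6756146673770930688000+4148476779335454720000=159539850276066860544000  T[24][4]=23·6548684852703068697600+6756146673770930688000=157375898285941510732800  T[24][5]=23·4280722865357147142912+6548684852703068697600=105005310755917452984576
row 25: T[25][3]=24·159539850276066860544000+96538966652493066240000=3925495373278097719296000  T[25][4]=24·157375898285941510732800+159539850276066860544000=3936561409138663118131200  T[25][5]=24·105005310755917452984576+157375898285941510732800=2677503356427960382362624
row 26: T[26][4]=25·3936561409138663118131200+3925495373278097719296000=102339530601744675672576000  T[26][5]=25·2677503356427960382362624+3936561409138663118131200=70874145319837672677196800
Read c(26,4) = 102339530601744675672576000, c(26,5) = 70874145319837672677196800.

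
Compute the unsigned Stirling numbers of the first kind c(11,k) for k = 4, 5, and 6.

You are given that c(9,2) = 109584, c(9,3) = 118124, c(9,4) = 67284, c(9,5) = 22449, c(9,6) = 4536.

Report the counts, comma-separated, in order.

8409500, 3416930, 902055

@10  (10,3):118124·9+109584→1172700, (10,4):67284·9+118124→723680, (10,5):22449·9+67284→269325, (10,6):4536·9+22449→63273
@11  (11,4):723680·10+1172700→8409500, (11,5):269325·10+723680→3416930, (11,6):63273·10+269325→902055
Read c(11,4) = 8409500, c(11,5) = 3416930, c(11,6) = 902055.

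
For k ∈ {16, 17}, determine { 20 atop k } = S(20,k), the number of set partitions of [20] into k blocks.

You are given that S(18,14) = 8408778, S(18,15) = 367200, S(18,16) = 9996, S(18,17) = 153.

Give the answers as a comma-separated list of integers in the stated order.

[19] T[19,15]:15*367200+8408778=13916778 · T[19,16]:16*9996+367200=527136 · T[19,17]:17*153+9996=12597
[20] T[20,16]:16*527136+13916778=22350954 · T[20,17]:17*12597+527136=741285
Read S(20,16) = 22350954, S(20,17) = 741285.

22350954, 741285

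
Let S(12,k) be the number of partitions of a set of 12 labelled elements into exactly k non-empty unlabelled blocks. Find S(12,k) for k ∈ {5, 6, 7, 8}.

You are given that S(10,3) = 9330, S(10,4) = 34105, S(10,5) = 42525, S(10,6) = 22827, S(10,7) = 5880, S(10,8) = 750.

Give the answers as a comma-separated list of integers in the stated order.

1379400, 1323652, 627396, 159027

[11] T[11,4]:4*34105+9330=145750 · T[11,5]:5*42525+34105=246730 · T[11,6]:6*22827+42525=179487 · T[11,7]:7*5880+22827=63987 · T[11,8]:8*750+5880=11880
[12] T[12,5]:5*246730+145750=1379400 · T[12,6]:6*179487+246730=1323652 · T[12,7]:7*63987+179487=627396 · T[12,8]:8*11880+63987=159027
Read S(12,5) = 1379400, S(12,6) = 1323652, S(12,7) = 627396, S(12,8) = 159027.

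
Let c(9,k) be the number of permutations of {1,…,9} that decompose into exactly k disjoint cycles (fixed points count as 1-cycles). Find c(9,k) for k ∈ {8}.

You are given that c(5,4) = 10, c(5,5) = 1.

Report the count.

36

row 6: T[6][5]=5·1+10=15  T[6][6]=5·0+1=1
row 7: T[7][6]=6·1+15=21  T[7][7]=6·0+1=1
row 8: T[8][7]=7·1+21=28  T[8][8]=7·0+1=1
row 9: T[9][8]=8·1+28=36
Read c(9,8) = 36.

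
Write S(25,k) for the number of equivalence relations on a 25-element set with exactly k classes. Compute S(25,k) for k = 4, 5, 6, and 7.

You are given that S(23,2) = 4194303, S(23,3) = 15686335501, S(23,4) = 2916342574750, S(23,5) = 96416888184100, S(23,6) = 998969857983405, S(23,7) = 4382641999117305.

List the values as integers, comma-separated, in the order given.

i=24: T(24,3)=4194303+3·15686335501=47063200806 | T(24,4)=15686335501+4·2916342574750=11681056634501 | T(24,5)=2916342574750+5·96416888184100=485000783495250 | T(24,6)=96416888184100+6·998969857983405=6090236036084530 | T(24,7)=998969857983405+7·4382641999117305=31677463851804540
i=25: T(25,4)=47063200806+4·11681056634501=46771289738810 | T(25,5)=11681056634501+5·485000783495250=2436684974110751 | T(25,6)=485000783495250+6·6090236036084530=37026417000002430 | T(25,7)=6090236036084530+7·31677463851804540=227832482998716310
Read S(25,4) = 46771289738810, S(25,5) = 2436684974110751, S(25,6) = 37026417000002430, S(25,7) = 227832482998716310.

46771289738810, 2436684974110751, 37026417000002430, 227832482998716310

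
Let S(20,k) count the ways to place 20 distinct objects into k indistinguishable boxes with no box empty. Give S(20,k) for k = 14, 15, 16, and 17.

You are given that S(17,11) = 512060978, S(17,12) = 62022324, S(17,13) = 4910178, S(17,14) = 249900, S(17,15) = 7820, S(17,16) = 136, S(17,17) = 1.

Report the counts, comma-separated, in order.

@18  (18,12):62022324·12+512060978→1256328866, (18,13):4910178·13+62022324→125854638, (18,14):249900·14+4910178→8408778, (18,15):7820·15+249900→367200, (18,16):136·16+7820→9996, (18,17):1·17+136→153
@19  (19,13):125854638·13+1256328866→2892439160, (19,14):8408778·14+125854638→243577530, (19,15):367200·15+8408778→13916778, (19,16):9996·16+367200→527136, (19,17):153·17+9996→12597
@20  (20,14):243577530·14+2892439160→6302524580, (20,15):13916778·15+243577530→452329200, (20,16):527136·16+13916778→22350954, (20,17):12597·17+527136→741285
Read S(20,14) = 6302524580, S(20,15) = 452329200, S(20,16) = 22350954, S(20,17) = 741285.

6302524580, 452329200, 22350954, 741285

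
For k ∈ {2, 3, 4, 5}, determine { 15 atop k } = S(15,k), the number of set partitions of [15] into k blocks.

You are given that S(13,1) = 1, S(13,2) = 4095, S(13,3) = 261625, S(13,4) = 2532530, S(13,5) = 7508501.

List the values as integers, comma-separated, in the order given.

16383, 2375101, 42355950, 210766920

i=14: T(14,1)=0+1·1=1 | T(14,2)=1+2·4095=8191 | T(14,3)=4095+3·261625=788970 | T(14,4)=261625+4·2532530=10391745 | T(14,5)=2532530+5·7508501=40075035
i=15: T(15,2)=1+2·8191=16383 | T(15,3)=8191+3·788970=2375101 | T(15,4)=788970+4·10391745=42355950 | T(15,5)=10391745+5·40075035=210766920
Read S(15,2) = 16383, S(15,3) = 2375101, S(15,4) = 42355950, S(15,5) = 210766920.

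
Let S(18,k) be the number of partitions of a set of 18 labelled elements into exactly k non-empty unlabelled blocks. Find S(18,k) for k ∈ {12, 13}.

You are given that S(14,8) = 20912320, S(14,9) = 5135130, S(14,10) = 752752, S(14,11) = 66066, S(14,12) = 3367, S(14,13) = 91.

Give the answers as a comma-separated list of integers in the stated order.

1256328866, 125854638

@15  (15,9):5135130·9+20912320→67128490, (15,10):752752·10+5135130→12662650, (15,11):66066·11+752752→1479478, (15,12):3367·12+66066→106470, (15,13):91·13+3367→4550
@16  (16,10):12662650·10+67128490→193754990, (16,11):1479478·11+12662650→28936908, (16,12):106470·12+1479478→2757118, (16,13):4550·13+106470→165620
@17  (17,11):28936908·11+193754990→512060978, (17,12):2757118·12+28936908→62022324, (17,13):165620·13+2757118→4910178
@18  (18,12):62022324·12+512060978→1256328866, (18,13):4910178·13+62022324→125854638
Read S(18,12) = 1256328866, S(18,13) = 125854638.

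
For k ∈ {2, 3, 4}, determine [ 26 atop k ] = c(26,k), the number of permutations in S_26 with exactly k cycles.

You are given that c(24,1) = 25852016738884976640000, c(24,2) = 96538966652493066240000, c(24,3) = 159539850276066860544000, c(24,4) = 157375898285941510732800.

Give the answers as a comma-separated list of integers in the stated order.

i=25: T(25,1)=0+24·25852016738884976640000=620448401733239439360000 | T(25,2)=25852016738884976640000+24·96538966652493066240000=2342787216398718566400000 | T(25,3)=96538966652493066240000+24·159539850276066860544000=3925495373278097719296000 | T(25,4)=159539850276066860544000+24·157375898285941510732800=3936561409138663118131200
i=26: T(26,2)=620448401733239439360000+25·2342787216398718566400000=59190128811701203599360000 | T(26,3)=2342787216398718566400000+25·3925495373278097719296000=100480171548351161548800000 | T(26,4)=3925495373278097719296000+25·3936561409138663118131200=102339530601744675672576000
Read c(26,2) = 59190128811701203599360000, c(26,3) = 100480171548351161548800000, c(26,4) = 102339530601744675672576000.

59190128811701203599360000, 100480171548351161548800000, 102339530601744675672576000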